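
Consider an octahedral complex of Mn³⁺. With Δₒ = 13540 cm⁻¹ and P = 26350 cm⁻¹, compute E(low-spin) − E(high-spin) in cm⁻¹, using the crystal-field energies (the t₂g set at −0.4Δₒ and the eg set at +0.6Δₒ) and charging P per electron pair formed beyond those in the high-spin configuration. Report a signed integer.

12810

Mn sits in group 7; removing 3 electrons leaves Mn³⁺ with 7 − 3 = 4 d electrons.
High-spin d⁴ fills as t₂g³ eg¹ with CFSE 3(−0.4) + 1(+0.6) = -0.6Δₒ = -8124 cm⁻¹.
For low-spin the configuration is t₂g⁴ eg⁰: orbital energy -1.6 × 13540 = -21664 cm⁻¹, and 1 additional pair relative to high-spin adds 26350 cm⁻¹, giving 4686 cm⁻¹.
The difference is 4686 − (-8124) = 12810 cm⁻¹, so high-spin lies lower.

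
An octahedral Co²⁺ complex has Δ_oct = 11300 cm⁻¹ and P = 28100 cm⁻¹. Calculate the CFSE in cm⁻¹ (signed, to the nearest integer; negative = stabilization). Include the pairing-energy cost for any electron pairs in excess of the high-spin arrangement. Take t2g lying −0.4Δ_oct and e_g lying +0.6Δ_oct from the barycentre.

-9040

Group 9 minus oxidation state +2 gives a d⁷ configuration for Co²⁺.
Δ_oct < P, so pairing is avoided: the ground state is high-spin.
Filling d⁷ accordingly: t2g^5 e_g^2.
Orbital CFSE = -0.8Δ_oct = -0.8 × 11300 = -9040 cm⁻¹.
High-spin has no excess pairs, so no pairing correction applies.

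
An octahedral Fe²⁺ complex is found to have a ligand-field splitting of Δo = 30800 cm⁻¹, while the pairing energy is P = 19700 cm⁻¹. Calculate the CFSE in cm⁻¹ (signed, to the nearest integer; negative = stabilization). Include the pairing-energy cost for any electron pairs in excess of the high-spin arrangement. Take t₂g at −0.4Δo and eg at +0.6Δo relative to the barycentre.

-34520

Fe sits in group 8; removing 2 electrons leaves Fe²⁺ with 8 − 2 = 6 d electrons.
With Δo > P the complex is low-spin.
Configuration: t₂g⁶ eg⁰.
Orbital CFSE = -2.4Δo = -2.4 × 30800 = -73920 cm⁻¹.
Excess pairs vs high-spin: 3 − 1 = 2; pairing cost = +39400 cm⁻¹.
Net CFSE = -73920 + 39400 = -34520 cm⁻¹.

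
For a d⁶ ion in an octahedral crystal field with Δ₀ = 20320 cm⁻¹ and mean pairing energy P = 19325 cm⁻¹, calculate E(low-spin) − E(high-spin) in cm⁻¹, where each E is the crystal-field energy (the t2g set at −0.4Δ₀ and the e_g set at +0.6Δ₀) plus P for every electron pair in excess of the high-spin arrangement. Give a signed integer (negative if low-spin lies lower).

-1990

High-spin d⁶ fills as t2g^4 e_g^2 with CFSE 4(−0.4) + 2(+0.6) = -0.4Δ₀ = -8128 cm⁻¹.
Low-spin: t2g^6 e_g^0, orbital CFSE = -2.4Δ₀ = -48768 cm⁻¹; plus 2 excess pairs × P = +38650 cm⁻¹; total -10118 cm⁻¹.
The difference is -10118 − (-8128) = -1990 cm⁻¹, so low-spin lies lower.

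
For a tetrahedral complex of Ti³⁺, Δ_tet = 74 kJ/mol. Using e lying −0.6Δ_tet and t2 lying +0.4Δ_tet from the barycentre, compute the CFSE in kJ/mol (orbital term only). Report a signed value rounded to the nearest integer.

Ti³⁺: group 4, so d-count = 4 − 3 = 1.
Tetrahedral splitting is small, so the complex is high-spin.
The d¹ electrons fill as e^1 t2^0.
Orbital CFSE = 1(-0.6) + 0(0.4) = -0.6Δ_tet = -0.6 × 74 = -44 kJ/mol.

-44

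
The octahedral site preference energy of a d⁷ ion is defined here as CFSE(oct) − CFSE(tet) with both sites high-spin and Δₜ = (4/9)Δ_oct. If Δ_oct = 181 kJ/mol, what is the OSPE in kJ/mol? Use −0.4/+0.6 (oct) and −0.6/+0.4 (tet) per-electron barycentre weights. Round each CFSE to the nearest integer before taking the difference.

-48

In an octahedral site d⁷ (HS) is t₂g⁵ eg², giving CFSE(oct) = -0.8Δ_oct = -145 kJ/mol.
In a tetrahedral site the filling is e⁴ t₂³: CFSE(tet) = -1.2Δₜ = -1.2 × (4/9)(181) = -97 kJ/mol.
OSPE = CFSE(oct) − CFSE(tet) = -145 − (-97) = -48 kJ/mol.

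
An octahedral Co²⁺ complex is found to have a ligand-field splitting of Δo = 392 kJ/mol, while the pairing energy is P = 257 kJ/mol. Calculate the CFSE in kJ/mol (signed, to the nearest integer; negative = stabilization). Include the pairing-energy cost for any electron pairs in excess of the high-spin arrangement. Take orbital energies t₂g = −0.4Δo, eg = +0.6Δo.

-449

Co is in group 9, so Co²⁺ is d⁷ (9 − 2 = 7).
Δo > P, so pairing is preferred: the ground state is low-spin.
Filling d⁷ accordingly: t₂g⁶ eg¹.
Orbital CFSE = -1.8Δo = -1.8 × 392 = -706 kJ/mol.
Excess pairs vs high-spin: 3 − 2 = 1; pairing cost = +257 kJ/mol.
Net CFSE = -706 + 257 = -449 kJ/mol.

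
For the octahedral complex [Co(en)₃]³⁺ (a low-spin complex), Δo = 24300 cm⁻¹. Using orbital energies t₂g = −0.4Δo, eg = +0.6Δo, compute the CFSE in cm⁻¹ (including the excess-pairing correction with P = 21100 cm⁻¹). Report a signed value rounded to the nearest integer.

en is neutral, so the +3 overall charge sits on Co: oxidation state +3.
Co³⁺: group 9, so d-count = 9 − 3 = 6.
Electron filling gives t₂g⁶ eg⁰.
The orbital stabilization is -2.4Δo = -2.4 × 24300 = -58320 cm⁻¹.
Pairing penalty: 3 pairs vs 1 in the high-spin reference → 2 extra × P = 42200 cm⁻¹.
Combining: -58320 + 42200 = -16120 cm⁻¹.

-16120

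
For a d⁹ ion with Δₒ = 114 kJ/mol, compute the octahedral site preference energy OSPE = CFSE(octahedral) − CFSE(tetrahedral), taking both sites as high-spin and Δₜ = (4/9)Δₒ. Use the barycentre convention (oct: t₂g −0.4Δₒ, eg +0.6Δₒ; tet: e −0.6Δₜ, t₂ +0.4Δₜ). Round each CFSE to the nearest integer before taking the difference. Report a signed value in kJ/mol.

Octahedral high-spin t₂g⁶ eg³: CFSE = -0.6 × 114 = -68 kJ/mol.
Tetrahedral e⁴ t₂⁵ gives -0.4Δₜ = -0.4 × (4/9) × 114 = -20 kJ/mol.
Subtracting, OSPE = -68 − (-20) = -48 kJ/mol.

-48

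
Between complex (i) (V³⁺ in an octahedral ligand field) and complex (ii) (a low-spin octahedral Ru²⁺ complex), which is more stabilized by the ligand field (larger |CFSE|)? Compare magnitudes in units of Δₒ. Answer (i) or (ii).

(ii)

(i): V³⁺: group 5, so d-count = 5 − 3 = 2; For octahedral d² the high- and low-spin configurations coincide; t2g^2 e_g^0, CFSE = -0.8Δₒ.
(ii): Ru sits in group 8; removing 2 electrons leaves Ru²⁺ with 8 − 2 = 6 d electrons; t₂g⁶ eg⁰, CFSE = -2.4Δₒ.
So (ii) has the larger |CFSE|.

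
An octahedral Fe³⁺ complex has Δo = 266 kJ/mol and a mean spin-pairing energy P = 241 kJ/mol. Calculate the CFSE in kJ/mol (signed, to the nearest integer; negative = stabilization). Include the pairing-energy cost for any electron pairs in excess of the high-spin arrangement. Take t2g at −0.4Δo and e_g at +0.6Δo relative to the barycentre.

Group 8 minus oxidation state +3 gives a d⁵ configuration for Fe³⁺.
Here Δo > P (266 > 241), so the low-spin state is favoured.
Configuration: t2g^5 e_g^0.
Orbital CFSE = -2.0Δo = -2.0 × 266 = -532 kJ/mol.
Excess pairs vs high-spin: 2 − 0 = 2; pairing cost = +482 kJ/mol.
Net CFSE = -532 + 482 = -50 kJ/mol.

-50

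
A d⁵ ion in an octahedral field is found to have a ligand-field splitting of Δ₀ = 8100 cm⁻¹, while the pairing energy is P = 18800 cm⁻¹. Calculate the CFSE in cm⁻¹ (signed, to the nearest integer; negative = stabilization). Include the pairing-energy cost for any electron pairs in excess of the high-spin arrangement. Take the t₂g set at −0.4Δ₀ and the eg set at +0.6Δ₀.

Δ₀ < P, so pairing is avoided: the ground state is high-spin.
Filling d⁵ accordingly: t₂g³ eg².
Orbital CFSE = 0.0Δ₀ = 0.0 × 8100 = 0 cm⁻¹.
High-spin has no excess pairs, so no pairing correction applies.

0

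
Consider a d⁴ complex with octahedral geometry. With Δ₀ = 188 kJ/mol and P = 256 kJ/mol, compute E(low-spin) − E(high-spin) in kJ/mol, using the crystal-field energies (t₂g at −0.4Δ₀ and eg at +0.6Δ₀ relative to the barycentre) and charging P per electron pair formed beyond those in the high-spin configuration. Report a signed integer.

68

High-spin d⁴ fills as t₂g³ eg¹ with CFSE 3(−0.4) + 1(+0.6) = -0.6Δ₀ = -113 kJ/mol.
For low-spin the configuration is t₂g⁴ eg⁰: orbital energy -1.6 × 188 = -301 kJ/mol, and 1 additional pair relative to high-spin adds 256 kJ/mol, giving -45 kJ/mol.
Thus E(LS) − E(HS) = 68 kJ/mol.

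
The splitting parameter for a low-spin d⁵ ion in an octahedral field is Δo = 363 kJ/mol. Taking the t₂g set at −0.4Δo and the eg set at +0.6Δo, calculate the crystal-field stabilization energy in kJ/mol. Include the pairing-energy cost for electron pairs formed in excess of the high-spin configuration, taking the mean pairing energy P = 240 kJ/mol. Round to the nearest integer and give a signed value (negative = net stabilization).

-246

Configuration: t₂g⁵ eg⁰.
Orbital CFSE = 5(-0.4) + 0(0.6) = -2.0Δo = -2.0 × 363 = -726 kJ/mol.
High-spin d⁵ would be t₂g³ eg² with 0 pairs; low-spin has 2, so 2 excess pairs cost +2P = +480 kJ/mol.
Overall CFSE = -726 + 480 = -246 kJ/mol.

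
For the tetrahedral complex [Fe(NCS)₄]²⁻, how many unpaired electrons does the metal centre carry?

Each NCS⁻ contributes -1; 4 × (-1) = -4. With overall charge -2, Fe is in the +2 oxidation state.
Fe²⁺: group 8, so d-count = 8 − 2 = 6.
Tetrahedral fields are weak (Δₜ ≈ 4/9 Δₒ), so electrons fill high-spin.
Configuration: e³ t₂³, giving 4 unpaired electrons.

4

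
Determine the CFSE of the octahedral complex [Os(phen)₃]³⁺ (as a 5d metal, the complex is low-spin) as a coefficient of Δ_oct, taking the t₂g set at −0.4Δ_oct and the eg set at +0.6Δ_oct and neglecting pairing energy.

-2.0 Δ_oct

phen is neutral, so the +3 overall charge sits on Os: oxidation state +3.
Os sits in group 8; removing 3 electrons leaves Os³⁺ with 8 − 3 = 5 d electrons.
Configuration: t₂g⁵ eg⁰.
CFSE = 5(-0.4Δ_oct) + 0(0.6Δ_oct) = -2.0Δ_oct + 0.0Δ_oct = -2.0Δ_oct.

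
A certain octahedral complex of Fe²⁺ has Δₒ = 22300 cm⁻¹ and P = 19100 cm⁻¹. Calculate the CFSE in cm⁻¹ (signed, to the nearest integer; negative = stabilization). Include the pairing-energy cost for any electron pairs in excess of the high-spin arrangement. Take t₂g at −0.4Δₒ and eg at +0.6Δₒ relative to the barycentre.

Fe²⁺: group 8, so d-count = 8 − 2 = 6.
Since Δₒ = 22300 cm⁻¹ > P = 19100 cm⁻¹, the complex adopts the low-spin configuration.
Filling d⁶ accordingly: t₂g⁶ eg⁰.
Orbital CFSE = -2.4Δₒ = -2.4 × 22300 = -53520 cm⁻¹.
Excess pairs vs high-spin: 3 − 1 = 2; pairing cost = +38200 cm⁻¹.
Net CFSE = -53520 + 38200 = -15320 cm⁻¹.

-15320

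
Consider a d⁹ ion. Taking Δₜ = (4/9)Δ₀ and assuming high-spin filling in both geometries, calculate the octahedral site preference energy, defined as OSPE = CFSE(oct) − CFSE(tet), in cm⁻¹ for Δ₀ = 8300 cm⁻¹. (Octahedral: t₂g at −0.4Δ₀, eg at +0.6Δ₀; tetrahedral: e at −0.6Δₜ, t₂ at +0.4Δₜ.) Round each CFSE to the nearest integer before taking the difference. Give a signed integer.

Octahedral (high-spin): t₂g⁶ eg³, CFSE = 6(−0.4) + 3(+0.6) = -0.6Δ₀ = -0.6 × 8300 = -4980 cm⁻¹.
Tetrahedral: e⁴ t₂⁵, CFSE = 4(−0.6) + 5(+0.4) = -0.4Δₜ = -0.4 × (4/9) × 8300 = -1476 cm⁻¹.
OSPE = CFSE(oct) − CFSE(tet) = -4980 − (-1476) = -3504 cm⁻¹.

-3504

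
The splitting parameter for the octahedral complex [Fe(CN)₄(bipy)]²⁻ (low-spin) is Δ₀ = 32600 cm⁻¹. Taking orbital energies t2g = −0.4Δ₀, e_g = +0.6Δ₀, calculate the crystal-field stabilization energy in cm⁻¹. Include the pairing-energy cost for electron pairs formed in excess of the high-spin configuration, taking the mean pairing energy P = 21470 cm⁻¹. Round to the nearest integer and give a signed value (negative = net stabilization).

Ligand charges: 4×(-1) from CN⁻ and 1×(+0) from bipy sum to -4; with overall charge -2, Fe is +2.
Fe is in group 8, so Fe²⁺ is d⁶ (8 − 2 = 6).
Configuration: t2g^6 e_g^0.
CFSE(orbital) = 6×(-0.4Δ₀) + 0×(0.6Δ₀) = -2.4Δ₀; with Δ₀ = 32600 cm⁻¹ that is -78240 cm⁻¹.
Pairing penalty: 3 pairs vs 1 in the high-spin reference → 2 extra × P = 42940 cm⁻¹.
Net CFSE = -78240 + 42940 = -35300 cm⁻¹.

-35300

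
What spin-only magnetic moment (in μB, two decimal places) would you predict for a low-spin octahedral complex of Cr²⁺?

Group 6 minus oxidation state +2 gives a d⁴ configuration for Cr²⁺.
Configuration: t₂g⁴ eg⁰ → 2 unpaired electrons.
μ(spin-only) = √[2(2+2)] = √8 ≈ 2.83 μB.

2.83 μB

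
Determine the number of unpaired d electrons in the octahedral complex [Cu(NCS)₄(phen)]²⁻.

1

Ligand charges: 4×(-1) from NCS⁻ and 1×(+0) from phen sum to -4; with overall charge -2, Cu is +2.
Cu sits in group 11; removing 2 electrons leaves Cu²⁺ with 11 − 2 = 9 d electrons.
Configuration: t₂g⁶ eg³, giving 1 unpaired electron.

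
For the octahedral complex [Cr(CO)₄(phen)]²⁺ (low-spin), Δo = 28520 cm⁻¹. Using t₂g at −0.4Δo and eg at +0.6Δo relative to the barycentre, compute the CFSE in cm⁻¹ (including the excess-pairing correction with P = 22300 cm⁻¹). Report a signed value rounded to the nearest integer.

-23332

Ligand charges: 4×(+0) from CO and 1×(+0) from phen sum to +0; with overall charge +2, Cr is +2.
Cr²⁺: group 6, so d-count = 6 − 2 = 4.
Electron filling gives t₂g⁴ eg⁰.
Orbital CFSE = 4(-0.4) + 0(0.6) = -1.6Δo = -1.6 × 28520 = -45632 cm⁻¹.
High-spin d⁴ would be t₂g³ eg¹ with 0 pairs; low-spin has 1, so 1 excess pair costs +1P = +22300 cm⁻¹.
Combining: -45632 + 22300 = -23332 cm⁻¹.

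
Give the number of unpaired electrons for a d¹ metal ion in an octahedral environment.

1

For octahedral d¹ the high- and low-spin configurations coincide.
Configuration: t2g^1 e_g^0, giving 1 unpaired electron.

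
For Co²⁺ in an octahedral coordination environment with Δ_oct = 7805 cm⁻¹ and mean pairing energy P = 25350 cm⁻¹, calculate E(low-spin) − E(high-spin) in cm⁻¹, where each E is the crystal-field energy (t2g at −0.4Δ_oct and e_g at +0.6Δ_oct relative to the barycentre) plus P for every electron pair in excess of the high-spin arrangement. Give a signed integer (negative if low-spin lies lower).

Co is in group 9, so Co²⁺ is d⁷ (9 − 2 = 7).
High-spin: t2g^5 e_g^2, CFSE = -0.8Δ_oct = -6244 cm⁻¹.
Low-spin t2g^6 e_g^1 gives -1.8Δ_oct = -14049 cm⁻¹, but forming 1 extra pair costs 1P = 25350 cm⁻¹, so E(LS) = -14049 + 25350 = 11301 cm⁻¹.
The difference is 11301 − (-6244) = 17545 cm⁻¹, so high-spin lies lower.

17545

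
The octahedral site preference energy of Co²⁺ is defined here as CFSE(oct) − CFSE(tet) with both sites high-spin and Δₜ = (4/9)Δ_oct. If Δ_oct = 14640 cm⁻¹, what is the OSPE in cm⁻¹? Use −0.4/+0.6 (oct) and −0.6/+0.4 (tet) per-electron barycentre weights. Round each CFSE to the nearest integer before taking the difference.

-3904

Group 9 minus oxidation state +2 gives a d⁷ configuration for Co²⁺.
Octahedral high-spin t₂g⁵ eg²: CFSE = -0.8 × 14640 = -11712 cm⁻¹.
Tetrahedral e⁴ t₂³ gives -1.2Δₜ = -1.2 × (4/9) × 14640 = -7808 cm⁻¹.
Subtracting, OSPE = -11712 − (-7808) = -3904 cm⁻¹.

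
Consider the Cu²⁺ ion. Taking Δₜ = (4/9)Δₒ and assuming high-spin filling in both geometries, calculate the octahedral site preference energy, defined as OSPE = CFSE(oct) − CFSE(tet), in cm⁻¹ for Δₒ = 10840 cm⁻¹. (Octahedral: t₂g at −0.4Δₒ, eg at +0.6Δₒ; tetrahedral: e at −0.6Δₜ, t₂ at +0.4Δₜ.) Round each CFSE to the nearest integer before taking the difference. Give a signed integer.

Group 11 minus oxidation state +2 gives a d⁹ configuration for Cu²⁺.
Octahedral high-spin t2g^6 e_g^3: CFSE = -0.6 × 10840 = -6504 cm⁻¹.
Tetrahedral: e^4 t2^5, CFSE = 4(−0.6) + 5(+0.4) = -0.4Δₜ = -0.4 × (4/9) × 10840 = -1927 cm⁻¹.
OSPE = CFSE(oct) − CFSE(tet) = -6504 − (-1927) = -4577 cm⁻¹.

-4577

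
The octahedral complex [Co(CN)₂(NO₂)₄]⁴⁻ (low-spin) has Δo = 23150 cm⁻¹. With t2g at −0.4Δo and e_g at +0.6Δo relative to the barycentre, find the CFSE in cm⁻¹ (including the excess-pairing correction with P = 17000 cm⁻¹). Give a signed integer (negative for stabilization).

-24670

Ligand charges: 2×(-1) from CN⁻ and 4×(-1) from NO₂⁻ sum to -6; with overall charge -4, Co is +2.
Group 9 minus oxidation state +2 gives a d⁷ configuration for Co²⁺.
Electron filling gives t2g^6 e_g^1.
Orbital CFSE = 6(-0.4) + 1(0.6) = -1.8Δo = -1.8 × 23150 = -41670 cm⁻¹.
Pairing penalty: 3 pairs vs 2 in the high-spin reference → 1 extra × P = 17000 cm⁻¹.
Net CFSE = -41670 + 17000 = -24670 cm⁻¹.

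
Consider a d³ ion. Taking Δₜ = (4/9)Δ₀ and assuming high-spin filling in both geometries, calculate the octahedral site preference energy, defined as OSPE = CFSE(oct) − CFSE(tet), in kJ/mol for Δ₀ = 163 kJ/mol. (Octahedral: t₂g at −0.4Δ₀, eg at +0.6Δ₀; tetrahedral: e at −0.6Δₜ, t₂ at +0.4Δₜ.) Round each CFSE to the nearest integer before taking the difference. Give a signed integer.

-138

In an octahedral site d³ (HS) is t₂g³ eg⁰, giving CFSE(oct) = -1.2Δ₀ = -196 kJ/mol.
Tetrahedral: e² t₂¹, CFSE = 2(−0.6) + 1(+0.4) = -0.8Δₜ = -0.8 × (4/9) × 163 = -58 kJ/mol.
OSPE = CFSE(oct) − CFSE(tet) = -196 − (-58) = -138 kJ/mol.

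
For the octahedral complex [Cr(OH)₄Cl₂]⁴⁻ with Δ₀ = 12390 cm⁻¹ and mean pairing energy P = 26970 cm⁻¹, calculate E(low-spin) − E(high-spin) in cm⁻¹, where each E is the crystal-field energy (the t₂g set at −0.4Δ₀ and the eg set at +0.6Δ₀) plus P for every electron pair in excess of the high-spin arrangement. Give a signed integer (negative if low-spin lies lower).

14580

Ligand charges: 4×(-1) from OH⁻ and 2×(-1) from Cl⁻ sum to -6; with overall charge -4, Cr is +2.
Cr²⁺: group 6, so d-count = 6 − 2 = 4.
In the high-spin limit (t₂g³ eg¹) the orbital term is -0.6Δ₀ = -7434 cm⁻¹, with no excess pairing.
Low-spin t₂g⁴ eg⁰ gives -1.6Δ₀ = -19824 cm⁻¹, but forming 1 extra pair costs 1P = 26970 cm⁻¹, so E(LS) = -19824 + 26970 = 7146 cm⁻¹.
Thus E(LS) − E(HS) = 14580 cm⁻¹.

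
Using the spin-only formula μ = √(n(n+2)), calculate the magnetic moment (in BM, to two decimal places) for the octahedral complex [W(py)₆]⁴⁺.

2.83 BM

py is neutral, so the +4 overall charge sits on W: oxidation state +4.
W sits in group 6; removing 4 electrons leaves W⁴⁺ with 6 − 4 = 2 d electrons.
For octahedral d² the high- and low-spin configurations coincide.
Configuration: t₂g² eg⁰ → 2 unpaired electrons.
μ(spin-only) = √[2(2+2)] = √8 ≈ 2.83 BM.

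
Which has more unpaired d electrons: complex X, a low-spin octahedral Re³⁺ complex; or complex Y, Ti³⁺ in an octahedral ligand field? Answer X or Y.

X

X: Re sits in group 7; removing 3 electrons leaves Re³⁺ with 7 − 3 = 4 d electrons; t₂g⁴ eg⁰ → 2 unpaired.
Y: Ti sits in group 4; removing 3 electrons leaves Ti³⁺ with 4 − 3 = 1 d electrons; For octahedral d¹ the high- and low-spin configurations coincide; t₂g¹ eg⁰ → 1 unpaired.
So X has more unpaired electrons.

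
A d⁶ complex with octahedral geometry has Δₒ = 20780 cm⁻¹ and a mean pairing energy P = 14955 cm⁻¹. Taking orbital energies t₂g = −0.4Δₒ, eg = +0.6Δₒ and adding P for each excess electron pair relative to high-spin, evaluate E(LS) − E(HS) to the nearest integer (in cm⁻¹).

-11650

In the high-spin limit (t₂g⁴ eg²) the orbital term is -0.4Δₒ = -8312 cm⁻¹, with no excess pairing.
For low-spin the configuration is t₂g⁶ eg⁰: orbital energy -2.4 × 20780 = -49872 cm⁻¹, and 2 additional pairs relative to high-spin add 29910 cm⁻¹, giving -19962 cm⁻¹.
E(LS) − E(HS) = -19962 − (-8312) = -11650 cm⁻¹.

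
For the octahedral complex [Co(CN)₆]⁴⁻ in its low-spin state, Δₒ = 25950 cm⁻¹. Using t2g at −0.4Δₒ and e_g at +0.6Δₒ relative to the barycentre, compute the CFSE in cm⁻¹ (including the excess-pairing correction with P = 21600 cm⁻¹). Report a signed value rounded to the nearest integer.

-25110

Each CN⁻ contributes -1; 6 × (-1) = -6. With overall charge -4, Co is in the +2 oxidation state.
Co²⁺: group 9, so d-count = 9 − 2 = 7.
The d⁷ electrons fill as t2g^6 e_g^1.
CFSE(orbital) = 6×(-0.4Δₒ) + 1×(0.6Δₒ) = -1.8Δₒ; with Δₒ = 25950 cm⁻¹ that is -46710 cm⁻¹.
Pairing penalty: 3 pairs vs 2 in the high-spin reference → 1 extra × P = 21600 cm⁻¹.
Net CFSE = -46710 + 21600 = -25110 cm⁻¹.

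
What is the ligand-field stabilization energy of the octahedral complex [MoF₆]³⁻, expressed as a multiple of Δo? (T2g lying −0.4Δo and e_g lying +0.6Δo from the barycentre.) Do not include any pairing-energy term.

Each F⁻ contributes -1; 6 × (-1) = -6. With overall charge -3, Mo is in the +3 oxidation state.
Group 6 minus oxidation state +3 gives a d³ configuration for Mo³⁺.
For octahedral d³ the high- and low-spin configurations coincide.
Configuration: t2g^3 e_g^0.
CFSE = 3(-0.4Δo) + 0(0.6Δo) = -1.2Δo + 0.0Δo = -1.2Δo.

-1.2 Δo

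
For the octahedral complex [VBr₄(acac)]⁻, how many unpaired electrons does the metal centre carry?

1

Ligand charges: 4×(-1) from Br⁻ and 1×(-1) from acac⁻ sum to -5; with overall charge -1, V is +4.
V⁴⁺: group 5, so d-count = 5 − 4 = 1.
Configuration: t₂g¹ eg⁰, giving 1 unpaired electron.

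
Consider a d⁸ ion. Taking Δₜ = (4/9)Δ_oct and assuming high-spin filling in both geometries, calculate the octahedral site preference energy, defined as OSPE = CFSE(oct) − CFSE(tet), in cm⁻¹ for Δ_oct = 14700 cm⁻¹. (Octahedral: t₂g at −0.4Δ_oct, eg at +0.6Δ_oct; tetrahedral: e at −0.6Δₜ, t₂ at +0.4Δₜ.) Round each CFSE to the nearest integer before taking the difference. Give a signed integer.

Octahedral (high-spin): t2g^6 e_g^2, CFSE = 6(−0.4) + 2(+0.6) = -1.2Δ_oct = -1.2 × 14700 = -17640 cm⁻¹.
In a tetrahedral site the filling is e^4 t2^4: CFSE(tet) = -0.8Δₜ = -0.8 × (4/9)(14700) = -5227 cm⁻¹.
OSPE = -17640 − (-5227) = -12413 cm⁻¹.

-12413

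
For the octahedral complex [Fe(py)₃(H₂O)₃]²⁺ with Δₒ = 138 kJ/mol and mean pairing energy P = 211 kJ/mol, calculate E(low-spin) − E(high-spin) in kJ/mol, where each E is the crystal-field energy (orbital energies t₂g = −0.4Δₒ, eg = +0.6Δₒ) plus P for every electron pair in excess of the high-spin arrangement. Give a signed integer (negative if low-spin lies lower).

Ligand charges: 3×(+0) from py and 3×(+0) from H₂O sum to +0; with overall charge +2, Fe is +2.
Fe²⁺: group 8, so d-count = 8 − 2 = 6.
High-spin d⁶ fills as t₂g⁴ eg² with CFSE 4(−0.4) + 2(+0.6) = -0.4Δₒ = -55 kJ/mol.
For low-spin the configuration is t₂g⁶ eg⁰: orbital energy -2.4 × 138 = -331 kJ/mol, and 2 additional pairs relative to high-spin add 422 kJ/mol, giving 91 kJ/mol.
Thus E(LS) − E(HS) = 146 kJ/mol.

146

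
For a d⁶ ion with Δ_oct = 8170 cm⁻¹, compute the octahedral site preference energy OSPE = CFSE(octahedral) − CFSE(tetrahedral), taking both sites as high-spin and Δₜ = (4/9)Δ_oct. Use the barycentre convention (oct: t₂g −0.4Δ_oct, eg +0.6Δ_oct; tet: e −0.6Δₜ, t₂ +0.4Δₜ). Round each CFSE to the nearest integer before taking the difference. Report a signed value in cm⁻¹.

-1089

Octahedral (high-spin): t₂g⁴ eg², CFSE = 4(−0.4) + 2(+0.6) = -0.4Δ_oct = -0.4 × 8170 = -3268 cm⁻¹.
Tetrahedral: e³ t₂³, CFSE = 3(−0.6) + 3(+0.4) = -0.6Δₜ = -0.6 × (4/9) × 8170 = -2179 cm⁻¹.
Subtracting, OSPE = -3268 − (-2179) = -1089 cm⁻¹.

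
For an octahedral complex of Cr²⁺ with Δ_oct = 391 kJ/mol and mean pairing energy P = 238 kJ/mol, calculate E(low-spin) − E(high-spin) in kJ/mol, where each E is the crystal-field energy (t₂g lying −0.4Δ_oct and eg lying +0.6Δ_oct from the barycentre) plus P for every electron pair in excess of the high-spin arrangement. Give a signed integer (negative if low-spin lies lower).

-153

Cr²⁺: group 6, so d-count = 6 − 2 = 4.
High-spin d⁴ fills as t₂g³ eg¹ with CFSE 3(−0.4) + 1(+0.6) = -0.6Δ_oct = -235 kJ/mol.
Low-spin t₂g⁴ eg⁰ gives -1.6Δ_oct = -626 kJ/mol, but forming 1 extra pair costs 1P = 238 kJ/mol, so E(LS) = -626 + 238 = -388 kJ/mol.
Thus E(LS) − E(HS) = -153 kJ/mol.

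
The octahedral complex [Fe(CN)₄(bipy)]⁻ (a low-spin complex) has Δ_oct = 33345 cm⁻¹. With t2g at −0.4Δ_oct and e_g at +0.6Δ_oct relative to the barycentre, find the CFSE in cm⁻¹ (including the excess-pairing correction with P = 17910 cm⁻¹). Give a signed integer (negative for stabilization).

Ligand charges: 4×(-1) from CN⁻ and 1×(+0) from bipy sum to -4; with overall charge -1, Fe is +3.
Fe sits in group 8; removing 3 electrons leaves Fe³⁺ with 8 − 3 = 5 d electrons.
The d⁵ electrons fill as t2g^5 e_g^0.
CFSE(orbital) = 5×(-0.4Δ_oct) + 0×(0.6Δ_oct) = -2.0Δ_oct; with Δ_oct = 33345 cm⁻¹ that is -66690 cm⁻¹.
Relative to high-spin t2g^3 e_g^2 (0 paired), the low-spin configuration has 2 additional pairs, contributing +2 × 17910 = +35820 cm⁻¹.
Net CFSE = -66690 + 35820 = -30870 cm⁻¹.

-30870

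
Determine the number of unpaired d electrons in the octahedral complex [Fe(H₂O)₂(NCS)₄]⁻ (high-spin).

5

Ligand charges: 2×(+0) from H₂O and 4×(-1) from NCS⁻ sum to -4; with overall charge -1, Fe is +3.
Fe is in group 8, so Fe³⁺ is d⁵ (8 − 3 = 5).
Configuration: t₂g³ eg², giving 5 unpaired electrons.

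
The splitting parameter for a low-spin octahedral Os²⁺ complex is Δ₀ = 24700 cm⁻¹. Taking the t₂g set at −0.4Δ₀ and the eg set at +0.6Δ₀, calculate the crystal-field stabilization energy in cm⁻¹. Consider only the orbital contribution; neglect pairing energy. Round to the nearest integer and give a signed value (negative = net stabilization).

-59280

Group 8 minus oxidation state +2 gives a d⁶ configuration for Os²⁺.
Configuration: t₂g⁶ eg⁰.
The orbital stabilization is -2.4Δ₀ = -2.4 × 24700 = -59280 cm⁻¹.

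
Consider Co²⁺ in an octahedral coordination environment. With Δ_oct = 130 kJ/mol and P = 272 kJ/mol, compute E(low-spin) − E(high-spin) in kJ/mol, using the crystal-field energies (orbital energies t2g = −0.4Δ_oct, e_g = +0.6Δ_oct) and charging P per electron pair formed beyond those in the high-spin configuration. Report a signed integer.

142

Group 9 minus oxidation state +2 gives a d⁷ configuration for Co²⁺.
High-spin: t2g^5 e_g^2, CFSE = -0.8Δ_oct = -104 kJ/mol.
For low-spin the configuration is t2g^6 e_g^1: orbital energy -1.8 × 130 = -234 kJ/mol, and 1 additional pair relative to high-spin adds 272 kJ/mol, giving 38 kJ/mol.
E(LS) − E(HS) = 38 − (-104) = 142 kJ/mol.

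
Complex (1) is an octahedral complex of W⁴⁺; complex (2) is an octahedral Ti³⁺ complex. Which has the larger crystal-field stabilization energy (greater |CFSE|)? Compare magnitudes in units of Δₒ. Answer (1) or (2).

(1): W⁴⁺: group 6, so d-count = 6 − 4 = 2; t₂g² eg⁰, CFSE = -0.8Δₒ.
(2): Ti is in group 4, so Ti³⁺ is d¹ (4 − 3 = 1); For octahedral d¹ the high- and low-spin configurations coincide; t2g^1 e_g^0, CFSE = -0.4Δₒ.
So (1) has the larger |CFSE|.

(1)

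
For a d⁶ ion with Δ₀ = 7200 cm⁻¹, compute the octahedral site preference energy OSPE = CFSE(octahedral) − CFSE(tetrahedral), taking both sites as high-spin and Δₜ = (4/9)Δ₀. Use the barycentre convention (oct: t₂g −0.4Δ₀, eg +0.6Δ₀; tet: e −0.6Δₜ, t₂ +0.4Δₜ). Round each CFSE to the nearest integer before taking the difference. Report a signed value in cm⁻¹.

-960

Octahedral (high-spin): t₂g⁴ eg², CFSE = 4(−0.4) + 2(+0.6) = -0.4Δ₀ = -0.4 × 7200 = -2880 cm⁻¹.
Tetrahedral: e³ t₂³, CFSE = 3(−0.6) + 3(+0.4) = -0.6Δₜ = -0.6 × (4/9) × 7200 = -1920 cm⁻¹.
OSPE = -2880 − (-1920) = -960 cm⁻¹.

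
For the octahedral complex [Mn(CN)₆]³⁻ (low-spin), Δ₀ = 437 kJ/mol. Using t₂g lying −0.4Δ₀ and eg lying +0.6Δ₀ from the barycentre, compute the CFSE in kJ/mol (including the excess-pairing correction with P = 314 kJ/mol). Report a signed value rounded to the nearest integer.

Each CN⁻ contributes -1; 6 × (-1) = -6. With overall charge -3, Mn is in the +3 oxidation state.
Mn sits in group 7; removing 3 electrons leaves Mn³⁺ with 7 − 3 = 4 d electrons.
Configuration: t₂g⁴ eg⁰.
The orbital stabilization is -1.6Δ₀ = -1.6 × 437 = -699 kJ/mol.
Pairing penalty: 1 pair vs 0 in the high-spin reference → 1 extra × P = 314 kJ/mol.
Net CFSE = -699 + 314 = -385 kJ/mol.

-385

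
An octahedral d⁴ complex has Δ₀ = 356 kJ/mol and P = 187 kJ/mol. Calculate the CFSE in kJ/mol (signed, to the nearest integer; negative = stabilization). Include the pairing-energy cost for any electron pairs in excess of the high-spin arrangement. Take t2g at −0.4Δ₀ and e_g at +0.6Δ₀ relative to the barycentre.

-383

Δ₀ > P, so pairing is preferred: the ground state is low-spin.
Filling d⁴ accordingly: t2g^4 e_g^0.
Orbital CFSE = -1.6Δ₀ = -1.6 × 356 = -570 kJ/mol.
Excess pairs vs high-spin: 1 − 0 = 1; pairing cost = +187 kJ/mol.
Net CFSE = -570 + 187 = -383 kJ/mol.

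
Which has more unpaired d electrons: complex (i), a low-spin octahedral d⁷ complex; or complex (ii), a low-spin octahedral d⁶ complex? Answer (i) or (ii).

(i)

(i): t2g^6 e_g^1 → 1 unpaired.
(ii): t₂g⁶ eg⁰ → 0 unpaired.
So (i) has more unpaired electrons.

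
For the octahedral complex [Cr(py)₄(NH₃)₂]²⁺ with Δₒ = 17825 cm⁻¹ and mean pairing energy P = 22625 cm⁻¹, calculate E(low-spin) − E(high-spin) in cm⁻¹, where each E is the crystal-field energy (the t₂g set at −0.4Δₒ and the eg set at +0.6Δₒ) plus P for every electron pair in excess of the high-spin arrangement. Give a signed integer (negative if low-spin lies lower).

4800

Ligand charges: 4×(+0) from py and 2×(+0) from NH₃ sum to +0; with overall charge +2, Cr is +2.
Cr sits in group 6; removing 2 electrons leaves Cr²⁺ with 6 − 2 = 4 d electrons.
In the high-spin limit (t₂g³ eg¹) the orbital term is -0.6Δₒ = -10695 cm⁻¹, with no excess pairing.
Low-spin: t₂g⁴ eg⁰, orbital CFSE = -1.6Δₒ = -28520 cm⁻¹; plus 1 excess pair × P = +22625 cm⁻¹; total -5895 cm⁻¹.
E(LS) − E(HS) = -5895 − (-10695) = 4800 cm⁻¹.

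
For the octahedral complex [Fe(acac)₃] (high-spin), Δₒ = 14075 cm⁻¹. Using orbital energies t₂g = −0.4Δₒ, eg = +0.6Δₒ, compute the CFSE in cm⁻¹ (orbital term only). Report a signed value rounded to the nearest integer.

Each acac⁻ contributes -1; 3 × (-1) = -3. With overall charge +0, Fe is in the +3 oxidation state.
Group 8 minus oxidation state +3 gives a d⁵ configuration for Fe³⁺.
Electron filling gives t₂g³ eg².
Orbital CFSE = 3(-0.4) + 2(0.6) = 0.0Δₒ = 0.0 × 14075 = 0 cm⁻¹.

0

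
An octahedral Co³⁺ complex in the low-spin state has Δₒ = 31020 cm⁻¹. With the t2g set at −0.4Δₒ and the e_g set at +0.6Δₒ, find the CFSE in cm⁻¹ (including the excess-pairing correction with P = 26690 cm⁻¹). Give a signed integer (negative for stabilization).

Group 9 minus oxidation state +3 gives a d⁶ configuration for Co³⁺.
Electron filling gives t2g^6 e_g^0.
Orbital CFSE = 6(-0.4) + 0(0.6) = -2.4Δₒ = -2.4 × 31020 = -74448 cm⁻¹.
Pairing penalty: 3 pairs vs 1 in the high-spin reference → 2 extra × P = 53380 cm⁻¹.
Overall CFSE = -74448 + 53380 = -21068 cm⁻¹.

-21068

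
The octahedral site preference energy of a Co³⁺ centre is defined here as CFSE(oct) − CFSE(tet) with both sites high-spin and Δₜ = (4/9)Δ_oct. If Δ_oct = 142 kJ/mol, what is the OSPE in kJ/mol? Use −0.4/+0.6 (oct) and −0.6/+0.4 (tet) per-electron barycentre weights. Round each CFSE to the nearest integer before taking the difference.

Co is in group 9, so Co³⁺ is d⁶ (9 − 3 = 6).
In an octahedral site d⁶ (HS) is t₂g⁴ eg², giving CFSE(oct) = -0.4Δ_oct = -57 kJ/mol.
In a tetrahedral site the filling is e³ t₂³: CFSE(tet) = -0.6Δₜ = -0.6 × (4/9)(142) = -38 kJ/mol.
OSPE = -57 − (-38) = -19 kJ/mol.

-19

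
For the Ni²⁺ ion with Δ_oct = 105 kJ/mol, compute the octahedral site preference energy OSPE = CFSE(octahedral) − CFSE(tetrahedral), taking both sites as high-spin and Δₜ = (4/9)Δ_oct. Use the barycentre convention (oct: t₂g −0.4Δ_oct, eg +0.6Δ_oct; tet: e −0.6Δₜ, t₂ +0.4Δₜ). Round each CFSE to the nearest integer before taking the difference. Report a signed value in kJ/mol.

Ni²⁺: group 10, so d-count = 10 − 2 = 8.
In an octahedral site d⁸ (HS) is t₂g⁶ eg², giving CFSE(oct) = -1.2Δ_oct = -126 kJ/mol.
Tetrahedral: e⁴ t₂⁴, CFSE = 4(−0.6) + 4(+0.4) = -0.8Δₜ = -0.8 × (4/9) × 105 = -37 kJ/mol.
OSPE = -126 − (-37) = -89 kJ/mol.

-89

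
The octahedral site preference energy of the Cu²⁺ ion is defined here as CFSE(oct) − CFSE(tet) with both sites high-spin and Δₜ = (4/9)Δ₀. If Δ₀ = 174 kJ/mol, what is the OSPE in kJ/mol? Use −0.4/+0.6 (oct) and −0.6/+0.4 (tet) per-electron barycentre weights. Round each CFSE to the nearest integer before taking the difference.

-73

Cu sits in group 11; removing 2 electrons leaves Cu²⁺ with 11 − 2 = 9 d electrons.
Octahedral (high-spin): t₂g⁶ eg³, CFSE = 6(−0.4) + 3(+0.6) = -0.6Δ₀ = -0.6 × 174 = -104 kJ/mol.
Tetrahedral: e⁴ t₂⁵, CFSE = 4(−0.6) + 5(+0.4) = -0.4Δₜ = -0.4 × (4/9) × 174 = -31 kJ/mol.
Subtracting, OSPE = -104 − (-31) = -73 kJ/mol.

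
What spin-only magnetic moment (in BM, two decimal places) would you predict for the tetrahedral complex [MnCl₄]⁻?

4.90 BM

Each Cl⁻ contributes -1; 4 × (-1) = -4. With overall charge -1, Mn is in the +3 oxidation state.
Group 7 minus oxidation state +3 gives a d⁴ configuration for Mn³⁺.
Tetrahedral fields are weak (Δₜ ≈ 4/9 Δₒ), so electrons fill high-spin.
Configuration: e^2 t2^2 → 4 unpaired electrons.
μ(spin-only) = √[4(4+2)] = √24 ≈ 4.90 BM.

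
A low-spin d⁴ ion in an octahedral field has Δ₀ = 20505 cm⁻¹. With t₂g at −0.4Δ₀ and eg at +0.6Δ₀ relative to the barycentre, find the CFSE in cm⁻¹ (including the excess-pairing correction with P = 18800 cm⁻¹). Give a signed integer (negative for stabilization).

-14008

The d⁴ electrons fill as t₂g⁴ eg⁰.
CFSE(orbital) = 4×(-0.4Δ₀) + 0×(0.6Δ₀) = -1.6Δ₀; with Δ₀ = 20505 cm⁻¹ that is -32808 cm⁻¹.
High-spin d⁴ would be t₂g³ eg¹ with 0 pairs; low-spin has 1, so 1 excess pair costs +1P = +18800 cm⁻¹.
Net CFSE = -32808 + 18800 = -14008 cm⁻¹.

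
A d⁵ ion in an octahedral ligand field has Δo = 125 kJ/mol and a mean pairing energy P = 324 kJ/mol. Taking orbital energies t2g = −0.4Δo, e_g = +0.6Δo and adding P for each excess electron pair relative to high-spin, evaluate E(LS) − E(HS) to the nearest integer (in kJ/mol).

High-spin: t2g^3 e_g^2, CFSE = 0.0Δo = 0 kJ/mol.
Low-spin: t2g^5 e_g^0, orbital CFSE = -2.0Δo = -250 kJ/mol; plus 2 excess pairs × P = +648 kJ/mol; total 398 kJ/mol.
Thus E(LS) − E(HS) = 398 kJ/mol.

398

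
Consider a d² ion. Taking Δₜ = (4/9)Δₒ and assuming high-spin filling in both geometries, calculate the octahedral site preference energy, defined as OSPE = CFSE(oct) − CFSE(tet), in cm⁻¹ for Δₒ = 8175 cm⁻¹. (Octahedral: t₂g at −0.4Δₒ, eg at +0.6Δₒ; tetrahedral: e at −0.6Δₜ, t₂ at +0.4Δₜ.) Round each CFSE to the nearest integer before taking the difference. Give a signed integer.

In an octahedral site d² (HS) is t2g^2 e_g^0, giving CFSE(oct) = -0.8Δₒ = -6540 cm⁻¹.
Tetrahedral e^2 t2^0 gives -1.2Δₜ = -1.2 × (4/9) × 8175 = -4360 cm⁻¹.
OSPE = -6540 − (-4360) = -2180 cm⁻¹.

-2180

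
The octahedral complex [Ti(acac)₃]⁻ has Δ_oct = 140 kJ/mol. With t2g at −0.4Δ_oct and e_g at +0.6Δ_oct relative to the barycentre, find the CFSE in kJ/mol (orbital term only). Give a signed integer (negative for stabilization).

-112

Each acac⁻ contributes -1; 3 × (-1) = -3. With overall charge -1, Ti is in the +2 oxidation state.
Ti²⁺: group 4, so d-count = 4 − 2 = 2.
Configuration: t2g^2 e_g^0.
The orbital stabilization is -0.8Δ_oct = -0.8 × 140 = -112 kJ/mol.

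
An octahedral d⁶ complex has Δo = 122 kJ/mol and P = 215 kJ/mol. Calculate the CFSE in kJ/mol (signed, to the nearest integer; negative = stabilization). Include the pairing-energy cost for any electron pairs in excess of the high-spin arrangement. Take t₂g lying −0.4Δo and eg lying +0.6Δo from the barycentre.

-49

Here Δo < P (122 < 215), so the high-spin state is favoured.
Configuration: t₂g⁴ eg².
Orbital CFSE = -0.4Δo = -0.4 × 122 = -49 kJ/mol.
High-spin has no excess pairs, so no pairing correction applies.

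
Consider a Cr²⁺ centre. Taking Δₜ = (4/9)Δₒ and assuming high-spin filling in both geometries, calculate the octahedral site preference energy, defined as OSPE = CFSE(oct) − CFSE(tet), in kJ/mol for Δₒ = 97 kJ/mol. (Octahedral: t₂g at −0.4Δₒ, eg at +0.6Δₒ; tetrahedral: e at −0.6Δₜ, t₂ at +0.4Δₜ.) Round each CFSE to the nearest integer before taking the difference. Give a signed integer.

Cr sits in group 6; removing 2 electrons leaves Cr²⁺ with 6 − 2 = 4 d electrons.
Octahedral (high-spin): t₂g³ eg¹, CFSE = 3(−0.4) + 1(+0.6) = -0.6Δₒ = -0.6 × 97 = -58 kJ/mol.
Tetrahedral e² t₂² gives -0.4Δₜ = -0.4 × (4/9) × 97 = -17 kJ/mol.
OSPE = CFSE(oct) − CFSE(tet) = -58 − (-17) = -41 kJ/mol.

-41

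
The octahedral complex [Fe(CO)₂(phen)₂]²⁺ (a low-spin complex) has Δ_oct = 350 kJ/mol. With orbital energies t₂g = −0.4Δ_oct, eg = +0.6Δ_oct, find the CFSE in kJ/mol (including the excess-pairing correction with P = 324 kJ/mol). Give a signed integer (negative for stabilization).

-192

Ligand charges: 2×(+0) from CO and 2×(+0) from phen sum to +0; with overall charge +2, Fe is +2.
Group 8 minus oxidation state +2 gives a d⁶ configuration for Fe²⁺.
The d⁶ electrons fill as t₂g⁶ eg⁰.
The orbital stabilization is -2.4Δ_oct = -2.4 × 350 = -840 kJ/mol.
High-spin d⁶ would be t₂g⁴ eg² with 1 pair; low-spin has 3, so 2 excess pairs cost +2P = +648 kJ/mol.
Combining: -840 + 648 = -192 kJ/mol.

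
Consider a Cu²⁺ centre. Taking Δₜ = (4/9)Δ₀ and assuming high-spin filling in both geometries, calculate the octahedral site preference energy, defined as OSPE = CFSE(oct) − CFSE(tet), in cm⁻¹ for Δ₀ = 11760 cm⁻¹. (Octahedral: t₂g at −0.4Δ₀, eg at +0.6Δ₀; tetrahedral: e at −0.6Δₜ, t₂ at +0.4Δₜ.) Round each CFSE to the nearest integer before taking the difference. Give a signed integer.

Cu is in group 11, so Cu²⁺ is d⁹ (11 − 2 = 9).
Octahedral high-spin t₂g⁶ eg³: CFSE = -0.6 × 11760 = -7056 cm⁻¹.
Tetrahedral: e⁴ t₂⁵, CFSE = 4(−0.6) + 5(+0.4) = -0.4Δₜ = -0.4 × (4/9) × 11760 = -2091 cm⁻¹.
Subtracting, OSPE = -7056 − (-2091) = -4965 cm⁻¹.

-4965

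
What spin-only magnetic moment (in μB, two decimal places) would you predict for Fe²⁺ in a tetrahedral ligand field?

Fe²⁺: group 8, so d-count = 8 − 2 = 6.
With tetrahedral geometry the complex is necessarily high-spin.
Configuration: e³ t₂³ → 4 unpaired electrons.
μ(spin-only) = √[4(4+2)] = √24 ≈ 4.90 μB.

4.90 μB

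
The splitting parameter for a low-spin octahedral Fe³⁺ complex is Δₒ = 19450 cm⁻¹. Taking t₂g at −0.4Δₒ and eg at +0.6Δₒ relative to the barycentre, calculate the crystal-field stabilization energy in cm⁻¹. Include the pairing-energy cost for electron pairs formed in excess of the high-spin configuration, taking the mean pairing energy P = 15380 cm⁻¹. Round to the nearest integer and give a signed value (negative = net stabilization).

Fe sits in group 8; removing 3 electrons leaves Fe³⁺ with 8 − 3 = 5 d electrons.
Electron filling gives t₂g⁵ eg⁰.
CFSE(orbital) = 5×(-0.4Δₒ) + 0×(0.6Δₒ) = -2.0Δₒ; with Δₒ = 19450 cm⁻¹ that is -38900 cm⁻¹.
Relative to high-spin t₂g³ eg² (0 paired), the low-spin configuration has 2 additional pairs, contributing +2 × 15380 = +30760 cm⁻¹.
Combining: -38900 + 30760 = -8140 cm⁻¹.

-8140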